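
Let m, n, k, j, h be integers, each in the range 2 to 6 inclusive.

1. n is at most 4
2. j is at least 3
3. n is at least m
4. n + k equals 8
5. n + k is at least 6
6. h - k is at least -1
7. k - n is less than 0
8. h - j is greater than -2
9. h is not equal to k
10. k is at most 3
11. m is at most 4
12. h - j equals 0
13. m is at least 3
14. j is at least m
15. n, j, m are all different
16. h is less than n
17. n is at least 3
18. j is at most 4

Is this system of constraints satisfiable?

Constraints 1, 2, 11, 13, 17, and 18 confine each of n, j, m to the 2 values {3, 4}.
Constraint 15 requires all 3 of them to be distinct, but only 2 values are available — impossible by the pigeonhole principle.

Unsatisfiable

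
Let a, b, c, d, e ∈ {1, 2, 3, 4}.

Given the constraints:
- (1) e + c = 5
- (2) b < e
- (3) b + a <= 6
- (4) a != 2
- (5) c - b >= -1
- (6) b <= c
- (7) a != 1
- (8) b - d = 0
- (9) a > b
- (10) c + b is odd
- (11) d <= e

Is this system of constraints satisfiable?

One satisfying assignment is a = 4, b = 1, c = 2, d = 1, e = 3.
For the less obvious constraints — constraint 1: e + c = 5; constraint 3: b + a = 5; constraint 5: c - b = 1 — and the others hold by inspection.

Satisfiable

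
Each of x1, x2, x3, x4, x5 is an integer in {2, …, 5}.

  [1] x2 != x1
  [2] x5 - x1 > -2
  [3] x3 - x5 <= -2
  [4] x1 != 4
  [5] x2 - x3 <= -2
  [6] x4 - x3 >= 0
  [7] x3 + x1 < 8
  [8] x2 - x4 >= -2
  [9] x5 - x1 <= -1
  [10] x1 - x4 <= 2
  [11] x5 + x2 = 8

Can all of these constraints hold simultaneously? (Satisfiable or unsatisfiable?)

Constraints 3, 5, 8, 9, and 10 give x4 − x1 ≥ -2, x1 − x5 ≥ 1, x5 − x3 ≥ 2, x3 − x2 ≥ 2, x2 − x4 ≥ -2.
Adding all 5 inequalities: the left sides telescope to 0, and the right sides sum to (-2) + 1 + 2 + 2 + (-2) = 1. So 0 ≥ 1, which is false.

Unsatisfiable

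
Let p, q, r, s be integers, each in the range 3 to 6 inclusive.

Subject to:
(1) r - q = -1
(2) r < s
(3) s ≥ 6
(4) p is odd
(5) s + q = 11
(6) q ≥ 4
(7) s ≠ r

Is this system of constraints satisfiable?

Satisfiable

Try p = 5, q = 5, r = 4, s = 6.
Check constraint 1: r - q = -1; constraint 4: p = 5 is odd; constraint 5: s + q = 11. The remaining constraints are straightforward to verify.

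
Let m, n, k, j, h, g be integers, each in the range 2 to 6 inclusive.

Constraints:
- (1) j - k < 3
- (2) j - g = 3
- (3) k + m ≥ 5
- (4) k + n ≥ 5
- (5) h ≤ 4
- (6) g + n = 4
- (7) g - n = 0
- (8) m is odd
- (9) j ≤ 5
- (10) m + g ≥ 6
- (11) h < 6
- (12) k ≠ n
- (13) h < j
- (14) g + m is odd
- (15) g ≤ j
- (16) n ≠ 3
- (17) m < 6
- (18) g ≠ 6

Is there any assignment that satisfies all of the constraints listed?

Satisfiable

The assignment m = 5, n = 2, k = 3, j = 5, h = 2, g = 2 works:
  constraint 1 holds since j - k = 2.
  constraint 2 holds since j - g = 3.
The rest check out directly.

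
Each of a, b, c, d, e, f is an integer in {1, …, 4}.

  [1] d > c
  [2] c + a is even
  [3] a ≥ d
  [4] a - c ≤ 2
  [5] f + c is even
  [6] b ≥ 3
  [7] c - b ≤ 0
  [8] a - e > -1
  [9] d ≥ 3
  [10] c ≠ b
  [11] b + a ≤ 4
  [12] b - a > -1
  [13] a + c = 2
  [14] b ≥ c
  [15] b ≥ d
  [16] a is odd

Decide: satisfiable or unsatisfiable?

Unsatisfiable

From constraint 6: b ≥ 3. From constraints 3 and 9: a ≥ d ≥ 3. Hence b + a ≥ 6. But constraint 11 requires b + a ≤ 4, and 4 < 6. Contradiction.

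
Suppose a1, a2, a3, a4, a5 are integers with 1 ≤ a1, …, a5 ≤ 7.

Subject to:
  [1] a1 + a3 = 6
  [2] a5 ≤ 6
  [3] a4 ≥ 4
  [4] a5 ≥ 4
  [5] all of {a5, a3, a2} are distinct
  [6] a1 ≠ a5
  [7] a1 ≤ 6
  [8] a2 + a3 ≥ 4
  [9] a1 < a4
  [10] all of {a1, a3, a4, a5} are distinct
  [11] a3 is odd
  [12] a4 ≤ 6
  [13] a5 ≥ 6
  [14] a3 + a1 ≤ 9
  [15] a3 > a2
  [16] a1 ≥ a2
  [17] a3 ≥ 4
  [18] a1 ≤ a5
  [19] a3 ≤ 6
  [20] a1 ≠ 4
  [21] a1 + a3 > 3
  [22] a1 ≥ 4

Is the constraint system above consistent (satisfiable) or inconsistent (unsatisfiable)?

Unsatisfiable

Constraints 2, 3, 4, 7, 12, 17, 19, and 22 confine each of a1, a3, a4, a5 to the 3 values {4, …, 6}.
Constraint 10 requires all 4 of them to be distinct, but only 3 values are available — impossible by the pigeonhole principle.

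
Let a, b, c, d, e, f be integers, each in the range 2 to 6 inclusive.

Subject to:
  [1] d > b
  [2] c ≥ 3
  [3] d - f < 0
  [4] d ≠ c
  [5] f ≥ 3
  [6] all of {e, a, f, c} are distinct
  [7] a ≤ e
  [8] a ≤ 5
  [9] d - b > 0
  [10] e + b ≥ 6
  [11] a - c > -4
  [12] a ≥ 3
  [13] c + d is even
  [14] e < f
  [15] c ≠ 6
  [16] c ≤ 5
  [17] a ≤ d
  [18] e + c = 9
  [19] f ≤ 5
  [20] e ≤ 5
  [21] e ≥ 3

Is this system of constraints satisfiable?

Constraints 2, 5, 8, 12, 16, 19, 20, and 21 confine each of e, a, f, c to the 3 values {3, …, 5}.
Constraint 6 requires all 4 of them to be distinct, but only 3 values are available — impossible by the pigeonhole principle.

Unsatisfiable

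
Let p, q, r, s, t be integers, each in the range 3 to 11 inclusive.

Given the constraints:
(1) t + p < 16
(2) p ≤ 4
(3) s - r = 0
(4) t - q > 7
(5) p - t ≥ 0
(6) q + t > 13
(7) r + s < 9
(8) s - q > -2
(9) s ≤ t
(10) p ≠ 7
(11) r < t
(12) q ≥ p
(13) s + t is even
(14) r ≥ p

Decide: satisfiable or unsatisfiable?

Unsatisfiable

Constraints 5, 11, and 14 give p ≤ r, r < t, t ≤ p. Chaining: p ≤ r < t ≤ p, which forces p < p — impossible.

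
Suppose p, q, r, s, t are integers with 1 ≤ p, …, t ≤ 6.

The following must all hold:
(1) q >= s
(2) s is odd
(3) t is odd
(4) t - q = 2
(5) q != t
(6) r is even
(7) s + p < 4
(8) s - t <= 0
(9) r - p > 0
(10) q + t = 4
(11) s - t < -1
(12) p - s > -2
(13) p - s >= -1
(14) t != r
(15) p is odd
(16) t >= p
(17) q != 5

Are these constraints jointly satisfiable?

Satisfiable

Try p = 1, q = 1, r = 4, s = 1, t = 3.
Check constraint 4: t - q = 2; constraint 7: s + p = 2; constraint 8: s - t = -2. The remaining constraints are straightforward to verify.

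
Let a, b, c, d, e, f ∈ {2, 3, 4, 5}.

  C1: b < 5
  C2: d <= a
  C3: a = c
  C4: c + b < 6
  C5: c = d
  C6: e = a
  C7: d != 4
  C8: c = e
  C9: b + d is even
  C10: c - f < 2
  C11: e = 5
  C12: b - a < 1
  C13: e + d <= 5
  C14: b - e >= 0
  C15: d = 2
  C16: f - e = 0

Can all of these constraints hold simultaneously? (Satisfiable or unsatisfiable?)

Unsatisfiable

Constraint 11 fixes e = 5 and constraint 15 fixes d = 2. Constraints 3, 5, and 6 give e = a = c = d, so e = d. But 5 ≠ 2 — contradiction.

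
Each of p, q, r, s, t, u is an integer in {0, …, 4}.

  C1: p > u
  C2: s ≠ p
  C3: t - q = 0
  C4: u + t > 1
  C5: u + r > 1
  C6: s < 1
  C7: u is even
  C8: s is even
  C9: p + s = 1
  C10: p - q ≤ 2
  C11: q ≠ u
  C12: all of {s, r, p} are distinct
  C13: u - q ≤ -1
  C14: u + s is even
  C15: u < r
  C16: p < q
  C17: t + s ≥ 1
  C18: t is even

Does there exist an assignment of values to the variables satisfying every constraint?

Satisfiable

One satisfying assignment is p = 1, q = 2, r = 2, s = 0, t = 2, u = 0.
For the less obvious constraints — constraint 3: t - q = 0; constraint 4: u + t = 2 — and the others hold by inspection.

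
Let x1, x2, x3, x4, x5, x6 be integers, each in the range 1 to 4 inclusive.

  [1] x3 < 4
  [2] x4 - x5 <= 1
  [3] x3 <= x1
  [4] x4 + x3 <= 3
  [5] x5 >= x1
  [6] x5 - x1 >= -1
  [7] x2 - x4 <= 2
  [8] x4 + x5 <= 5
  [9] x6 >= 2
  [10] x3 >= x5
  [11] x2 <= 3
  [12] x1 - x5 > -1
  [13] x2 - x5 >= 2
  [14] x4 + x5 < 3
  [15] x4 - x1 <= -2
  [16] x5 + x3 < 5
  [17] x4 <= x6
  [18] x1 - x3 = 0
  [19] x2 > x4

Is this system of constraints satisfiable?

Constraints 6, 7, 13, and 15 give x1 − x4 ≥ 2, x4 − x2 ≥ -2, x2 − x5 ≥ 2, x5 − x1 ≥ -1.
Adding all 4 inequalities: the left sides telescope to 0, and the right sides sum to 2 + (-2) + 2 + (-1) = 1. So 0 ≥ 1, which is false.

Unsatisfiable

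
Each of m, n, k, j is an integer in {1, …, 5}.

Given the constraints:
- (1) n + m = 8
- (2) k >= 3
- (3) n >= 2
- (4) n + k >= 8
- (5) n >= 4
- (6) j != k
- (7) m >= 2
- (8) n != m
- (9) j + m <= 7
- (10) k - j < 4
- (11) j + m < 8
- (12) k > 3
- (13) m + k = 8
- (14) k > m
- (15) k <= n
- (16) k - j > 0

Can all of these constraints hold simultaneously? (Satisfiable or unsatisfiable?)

The assignment m = 3, n = 5, k = 5, j = 3 works:
  constraint 1 holds since n + m = 8.
  constraint 4 holds since n + k = 10.
The rest check out directly.

Satisfiable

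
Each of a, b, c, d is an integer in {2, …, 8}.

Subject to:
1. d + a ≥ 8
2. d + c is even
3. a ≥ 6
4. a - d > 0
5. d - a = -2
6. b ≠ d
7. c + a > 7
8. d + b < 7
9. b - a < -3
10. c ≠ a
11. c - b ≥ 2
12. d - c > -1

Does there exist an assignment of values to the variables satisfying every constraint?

Satisfiable

Setting (a, b, c, d) = (6, 2, 4, 4) satisfies everything: constraint 1: d + a = 10; constraint 4: a - d = 2, and the others follow.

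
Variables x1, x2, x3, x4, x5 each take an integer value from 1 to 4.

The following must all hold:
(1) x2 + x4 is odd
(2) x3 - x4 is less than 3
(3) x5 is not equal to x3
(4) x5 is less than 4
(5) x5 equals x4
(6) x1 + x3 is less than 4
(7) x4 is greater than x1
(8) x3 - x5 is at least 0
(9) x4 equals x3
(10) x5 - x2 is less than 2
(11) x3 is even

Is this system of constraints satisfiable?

Unsatisfiable

From constraints 5 and 9, x5 = x4 = x3, so x5 = x3. But constraint 3 says x5 ≠ x3. Contradiction.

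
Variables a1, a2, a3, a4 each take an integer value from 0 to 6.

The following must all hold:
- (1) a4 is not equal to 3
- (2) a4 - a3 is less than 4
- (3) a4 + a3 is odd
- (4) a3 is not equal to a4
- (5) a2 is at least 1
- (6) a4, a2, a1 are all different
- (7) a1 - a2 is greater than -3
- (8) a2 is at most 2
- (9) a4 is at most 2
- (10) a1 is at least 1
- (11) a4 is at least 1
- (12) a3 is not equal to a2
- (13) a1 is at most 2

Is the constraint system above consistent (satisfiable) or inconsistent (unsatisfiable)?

Unsatisfiable

Constraints 5, 8, 9, 10, 11, and 13 confine each of a4, a2, a1 to the 2 values {1, 2}.
Constraint 6 requires all 3 of them to be distinct, but only 2 values are available — impossible by the pigeonhole principle.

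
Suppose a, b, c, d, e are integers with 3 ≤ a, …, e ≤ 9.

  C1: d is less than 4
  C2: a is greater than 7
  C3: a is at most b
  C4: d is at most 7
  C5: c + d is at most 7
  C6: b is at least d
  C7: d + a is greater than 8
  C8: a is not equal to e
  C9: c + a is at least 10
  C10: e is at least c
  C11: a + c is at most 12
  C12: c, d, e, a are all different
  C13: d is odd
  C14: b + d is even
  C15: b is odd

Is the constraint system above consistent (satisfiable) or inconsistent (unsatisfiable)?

Take a = 8, b = 9, c = 4, d = 3, e = 9. Then constraint 5: c + d = 7; constraint 7: d + a = 11; constraint 9: c + a = 12, and every other listed constraint is also met.

Satisfiable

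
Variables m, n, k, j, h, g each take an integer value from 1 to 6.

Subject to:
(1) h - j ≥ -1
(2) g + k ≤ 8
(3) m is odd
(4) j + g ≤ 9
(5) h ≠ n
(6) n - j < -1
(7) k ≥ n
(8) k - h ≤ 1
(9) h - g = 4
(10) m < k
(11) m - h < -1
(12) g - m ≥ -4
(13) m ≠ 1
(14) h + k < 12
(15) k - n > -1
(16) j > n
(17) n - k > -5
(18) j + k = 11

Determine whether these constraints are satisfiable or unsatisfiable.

Try m = 3, n = 3, k = 5, j = 6, h = 6, g = 2.
Check constraint 1: h - j = 0; constraint 2: g + k = 7; constraint 4: j + g = 8. The remaining constraints are straightforward to verify.

Satisfiable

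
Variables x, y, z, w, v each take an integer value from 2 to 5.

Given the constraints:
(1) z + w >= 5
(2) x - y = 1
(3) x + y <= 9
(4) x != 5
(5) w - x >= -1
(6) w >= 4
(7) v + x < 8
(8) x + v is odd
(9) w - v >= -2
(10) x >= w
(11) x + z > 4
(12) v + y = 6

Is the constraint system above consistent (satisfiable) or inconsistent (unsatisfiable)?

Satisfiable

Setting (x, y, z, w, v) = (4, 3, 2, 4, 3) satisfies everything: constraint 1: z + w = 6; constraint 2: x - y = 1; constraint 3: x + y = 7, and the others follow.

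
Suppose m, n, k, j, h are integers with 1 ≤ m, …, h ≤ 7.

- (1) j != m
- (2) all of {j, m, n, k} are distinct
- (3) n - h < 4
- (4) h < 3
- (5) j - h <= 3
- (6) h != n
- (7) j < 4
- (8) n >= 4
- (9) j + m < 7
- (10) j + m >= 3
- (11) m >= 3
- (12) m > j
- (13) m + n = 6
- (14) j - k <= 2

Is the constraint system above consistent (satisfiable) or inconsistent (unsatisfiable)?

From constraint 11: m ≥ 3. From constraint 8: n ≥ 4. Hence m + n ≥ 7. But constraint 13 requires m + n = 6, and 6 < 7. Contradiction.

Unsatisfiable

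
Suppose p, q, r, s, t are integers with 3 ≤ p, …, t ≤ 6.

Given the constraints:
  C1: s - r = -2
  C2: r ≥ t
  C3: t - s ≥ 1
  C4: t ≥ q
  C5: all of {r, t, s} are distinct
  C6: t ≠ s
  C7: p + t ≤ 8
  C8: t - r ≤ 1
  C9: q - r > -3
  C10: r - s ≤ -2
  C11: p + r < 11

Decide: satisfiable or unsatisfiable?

Constraints 3, 8, and 10 give t − s ≥ 1, s − r ≥ 2, r − t ≥ -1.
Adding all 3 inequalities: the left sides telescope to 0, and the right sides sum to 1 + 2 + (-1) = 2. So 0 ≥ 2, which is false.

Unsatisfiable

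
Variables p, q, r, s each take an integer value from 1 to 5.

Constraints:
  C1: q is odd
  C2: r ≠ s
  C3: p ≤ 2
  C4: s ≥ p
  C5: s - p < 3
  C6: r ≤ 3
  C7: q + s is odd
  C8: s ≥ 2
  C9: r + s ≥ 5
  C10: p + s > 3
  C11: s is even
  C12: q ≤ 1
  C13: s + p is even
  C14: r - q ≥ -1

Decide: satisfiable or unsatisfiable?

Satisfiable

One satisfying assignment is p = 2, q = 1, r = 2, s = 4.
For the less obvious constraints — constraint 5: s - p = 2; constraint 9: r + s = 6 — and the others hold by inspection.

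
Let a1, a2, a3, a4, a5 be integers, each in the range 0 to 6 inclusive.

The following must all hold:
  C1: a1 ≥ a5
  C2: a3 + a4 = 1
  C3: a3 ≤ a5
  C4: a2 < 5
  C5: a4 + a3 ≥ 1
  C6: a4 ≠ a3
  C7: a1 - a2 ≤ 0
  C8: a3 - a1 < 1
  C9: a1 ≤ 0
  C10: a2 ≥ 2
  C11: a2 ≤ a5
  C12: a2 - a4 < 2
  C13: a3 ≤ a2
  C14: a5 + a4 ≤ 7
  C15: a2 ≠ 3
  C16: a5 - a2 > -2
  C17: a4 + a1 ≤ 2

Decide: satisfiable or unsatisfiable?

Unsatisfiable

From constraints 10 and 11: a5 ≥ a2 and a2 ≥ 2, so a5 ≥ 2. From constraints 1 and 9: a5 ≤ a1 and a1 ≤ 0, so a5 ≤ 0. But 0 < 2, so no value of a5 works.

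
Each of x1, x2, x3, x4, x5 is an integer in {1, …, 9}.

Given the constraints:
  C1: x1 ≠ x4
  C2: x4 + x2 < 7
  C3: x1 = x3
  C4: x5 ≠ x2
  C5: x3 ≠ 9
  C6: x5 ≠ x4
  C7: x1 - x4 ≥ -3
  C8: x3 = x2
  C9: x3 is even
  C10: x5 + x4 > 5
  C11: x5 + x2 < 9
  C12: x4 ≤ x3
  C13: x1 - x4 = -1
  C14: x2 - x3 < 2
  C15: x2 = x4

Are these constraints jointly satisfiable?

From constraints 3, 8, and 15, x1 = x3 = x2 = x4, so x1 = x4. But constraint 1 says x1 ≠ x4. Contradiction.

Unsatisfiable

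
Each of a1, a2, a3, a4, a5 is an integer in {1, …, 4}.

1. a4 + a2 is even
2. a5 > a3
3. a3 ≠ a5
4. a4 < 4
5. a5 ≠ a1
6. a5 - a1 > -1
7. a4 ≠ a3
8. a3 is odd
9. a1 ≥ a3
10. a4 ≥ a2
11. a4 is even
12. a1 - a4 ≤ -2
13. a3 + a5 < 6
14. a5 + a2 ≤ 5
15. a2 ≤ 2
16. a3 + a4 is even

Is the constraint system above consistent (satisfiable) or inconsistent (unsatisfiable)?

Constraint 8 makes a3 odd and constraint 11 makes a4 even, so a3 + a4 must be odd. Constraint 16 says a3 + a4 is even — contradiction.

Unsatisfiable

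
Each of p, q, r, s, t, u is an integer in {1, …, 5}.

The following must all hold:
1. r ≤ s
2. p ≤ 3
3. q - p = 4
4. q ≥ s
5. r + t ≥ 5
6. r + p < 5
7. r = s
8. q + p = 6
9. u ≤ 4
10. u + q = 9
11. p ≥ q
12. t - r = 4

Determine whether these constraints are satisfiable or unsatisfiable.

Unsatisfiable

From constraint 9: u ≤ 4. From constraints 2 and 11: q ≤ p ≤ 3. Hence u + q ≤ 7. But constraint 10 requires u + q = 9, and 9 > 7. Contradiction.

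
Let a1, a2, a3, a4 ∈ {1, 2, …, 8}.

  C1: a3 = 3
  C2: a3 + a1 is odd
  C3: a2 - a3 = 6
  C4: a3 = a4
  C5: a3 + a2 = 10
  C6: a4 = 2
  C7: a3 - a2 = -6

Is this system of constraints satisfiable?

Unsatisfiable

Constraint 1 fixes a3 = 3 and constraint 6 fixes a4 = 2, but constraint 4 requires a3 = a4. Since 3 ≠ 2, contradiction.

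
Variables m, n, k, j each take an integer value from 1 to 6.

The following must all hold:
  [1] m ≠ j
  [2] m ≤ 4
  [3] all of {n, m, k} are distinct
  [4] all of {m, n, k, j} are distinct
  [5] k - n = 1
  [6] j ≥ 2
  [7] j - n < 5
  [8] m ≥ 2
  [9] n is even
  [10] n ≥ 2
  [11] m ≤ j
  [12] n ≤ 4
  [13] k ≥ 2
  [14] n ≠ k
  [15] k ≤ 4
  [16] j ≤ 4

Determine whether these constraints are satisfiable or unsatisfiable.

Constraints 2, 6, 8, 10, 12, 13, 15, and 16 confine each of m, n, k, j to the 3 values {2, …, 4}.
Constraint 4 requires all 4 of them to be distinct, but only 3 values are available — impossible by the pigeonhole principle.

Unsatisfiable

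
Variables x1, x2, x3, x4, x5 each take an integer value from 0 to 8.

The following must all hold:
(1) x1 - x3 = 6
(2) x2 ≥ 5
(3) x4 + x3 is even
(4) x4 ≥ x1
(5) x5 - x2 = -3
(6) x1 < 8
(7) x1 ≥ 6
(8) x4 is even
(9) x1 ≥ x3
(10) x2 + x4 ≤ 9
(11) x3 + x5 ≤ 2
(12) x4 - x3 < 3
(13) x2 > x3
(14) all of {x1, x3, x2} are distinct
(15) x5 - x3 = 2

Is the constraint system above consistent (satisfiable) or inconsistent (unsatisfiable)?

Unsatisfiable

From constraint 2: x2 ≥ 5. From constraints 4 and 7: x4 ≥ x1 ≥ 6. Hence x2 + x4 ≥ 11. But constraint 10 requires x2 + x4 ≤ 9, and 9 < 11. Contradiction.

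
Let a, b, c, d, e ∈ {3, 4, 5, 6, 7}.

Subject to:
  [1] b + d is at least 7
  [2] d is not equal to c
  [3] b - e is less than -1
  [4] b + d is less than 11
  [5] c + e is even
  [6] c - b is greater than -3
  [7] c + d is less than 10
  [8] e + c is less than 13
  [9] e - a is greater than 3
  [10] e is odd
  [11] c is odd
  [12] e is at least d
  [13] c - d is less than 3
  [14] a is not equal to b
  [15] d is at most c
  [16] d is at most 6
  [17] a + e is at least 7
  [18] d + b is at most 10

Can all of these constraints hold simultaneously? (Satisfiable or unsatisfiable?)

Satisfiable

The assignment a = 3, b = 5, c = 5, d = 3, e = 7 works:
  constraint 1 holds since b + d = 8.
  constraint 3 holds since b - e = -2.
The rest check out directly.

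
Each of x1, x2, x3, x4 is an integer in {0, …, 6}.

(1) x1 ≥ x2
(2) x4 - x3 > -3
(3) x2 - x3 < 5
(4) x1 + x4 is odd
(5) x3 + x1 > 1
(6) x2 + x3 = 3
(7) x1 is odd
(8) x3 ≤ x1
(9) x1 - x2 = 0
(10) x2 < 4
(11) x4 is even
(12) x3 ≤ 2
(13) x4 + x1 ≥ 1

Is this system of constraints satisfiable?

Satisfiable

The assignment x1 = 3, x2 = 3, x3 = 0, x4 = 0 works:
  constraint 2 holds since x4 - x3 = 0.
  constraint 3 holds since x2 - x3 = 3.
The rest check out directly.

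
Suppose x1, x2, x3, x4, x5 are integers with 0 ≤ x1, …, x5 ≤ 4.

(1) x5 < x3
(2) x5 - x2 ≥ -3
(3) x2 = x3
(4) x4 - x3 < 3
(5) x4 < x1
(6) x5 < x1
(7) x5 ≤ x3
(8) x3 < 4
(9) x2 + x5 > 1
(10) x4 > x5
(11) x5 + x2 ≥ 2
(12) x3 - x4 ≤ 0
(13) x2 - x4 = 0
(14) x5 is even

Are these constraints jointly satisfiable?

Satisfiable

Try x1 = 4, x2 = 2, x3 = 2, x4 = 2, x5 = 0.
Check constraint 2: x5 - x2 = -2; constraint 4: x4 - x3 = 0. The remaining constraints are straightforward to verify.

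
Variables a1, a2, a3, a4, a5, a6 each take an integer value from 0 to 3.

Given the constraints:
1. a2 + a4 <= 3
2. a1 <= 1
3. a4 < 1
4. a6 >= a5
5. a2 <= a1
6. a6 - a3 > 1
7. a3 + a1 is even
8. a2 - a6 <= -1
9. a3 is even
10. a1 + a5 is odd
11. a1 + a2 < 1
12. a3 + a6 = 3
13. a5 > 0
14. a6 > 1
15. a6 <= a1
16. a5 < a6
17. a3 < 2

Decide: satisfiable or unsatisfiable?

From constraint 14: a6 ≥ 2. From constraints 2 and 15: a6 ≤ a1 and a1 ≤ 1, so a6 ≤ 1. But 1 < 2, so no value of a6 works.

Unsatisfiable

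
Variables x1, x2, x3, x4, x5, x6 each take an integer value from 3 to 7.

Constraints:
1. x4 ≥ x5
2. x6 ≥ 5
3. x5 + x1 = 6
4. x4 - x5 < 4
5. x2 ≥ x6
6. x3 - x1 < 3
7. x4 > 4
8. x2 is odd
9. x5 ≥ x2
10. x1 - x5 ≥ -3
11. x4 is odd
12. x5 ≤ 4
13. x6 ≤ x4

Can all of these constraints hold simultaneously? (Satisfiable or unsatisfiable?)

Unsatisfiable

From constraints 2 and 5: x2 ≥ x6 and x6 ≥ 5, so x2 ≥ 5. From constraints 9 and 12: x2 ≤ x5 and x5 ≤ 4, so x2 ≤ 4. But 4 < 5, so no value of x2 works.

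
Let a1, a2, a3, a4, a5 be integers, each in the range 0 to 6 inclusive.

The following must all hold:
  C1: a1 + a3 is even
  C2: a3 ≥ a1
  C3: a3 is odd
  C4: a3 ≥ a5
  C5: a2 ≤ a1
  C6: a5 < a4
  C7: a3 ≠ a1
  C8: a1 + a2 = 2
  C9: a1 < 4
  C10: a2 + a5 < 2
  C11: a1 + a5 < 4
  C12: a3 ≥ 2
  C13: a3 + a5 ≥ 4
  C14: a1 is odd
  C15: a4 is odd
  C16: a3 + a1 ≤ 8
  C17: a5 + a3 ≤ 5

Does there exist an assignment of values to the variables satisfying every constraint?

Satisfiable

Try a1 = 1, a2 = 1, a3 = 5, a4 = 3, a5 = 0.
Check constraint 8: a1 + a2 = 2; constraint 10: a2 + a5 = 1. The remaining constraints are straightforward to verify.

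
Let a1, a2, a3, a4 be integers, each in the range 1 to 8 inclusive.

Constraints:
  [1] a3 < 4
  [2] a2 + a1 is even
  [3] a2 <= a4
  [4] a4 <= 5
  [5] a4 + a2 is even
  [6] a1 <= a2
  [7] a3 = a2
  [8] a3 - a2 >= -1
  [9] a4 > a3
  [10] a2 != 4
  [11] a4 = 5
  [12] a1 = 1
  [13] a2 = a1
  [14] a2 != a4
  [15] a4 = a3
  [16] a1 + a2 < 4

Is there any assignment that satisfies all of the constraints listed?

Unsatisfiable

Constraint 11 fixes a4 = 5 and constraint 12 fixes a1 = 1. Constraints 7, 13, and 15 give a4 = a3 = a2 = a1, so a4 = a1. But 5 ≠ 1 — contradiction.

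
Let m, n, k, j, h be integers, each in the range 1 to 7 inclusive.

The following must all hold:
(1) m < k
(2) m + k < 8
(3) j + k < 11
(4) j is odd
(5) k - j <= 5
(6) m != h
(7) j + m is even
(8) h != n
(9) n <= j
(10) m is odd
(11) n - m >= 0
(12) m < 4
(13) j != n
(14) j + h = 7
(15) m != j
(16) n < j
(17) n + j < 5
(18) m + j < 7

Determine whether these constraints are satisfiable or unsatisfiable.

Satisfiable

Take m = 1, n = 1, k = 6, j = 3, h = 4. Then constraint 2: m + k = 7; constraint 3: j + k = 9, and every other listed constraint is also met.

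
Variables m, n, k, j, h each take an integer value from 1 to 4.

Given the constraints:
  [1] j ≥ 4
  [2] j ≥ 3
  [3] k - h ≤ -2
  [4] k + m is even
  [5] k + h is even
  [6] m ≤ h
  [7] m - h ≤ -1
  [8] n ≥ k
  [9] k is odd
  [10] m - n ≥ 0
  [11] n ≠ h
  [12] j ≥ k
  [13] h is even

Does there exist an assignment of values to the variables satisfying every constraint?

Unsatisfiable

Constraint 9 makes k odd and constraint 13 makes h even, so k + h must be odd. Constraint 5 says k + h is even — contradiction.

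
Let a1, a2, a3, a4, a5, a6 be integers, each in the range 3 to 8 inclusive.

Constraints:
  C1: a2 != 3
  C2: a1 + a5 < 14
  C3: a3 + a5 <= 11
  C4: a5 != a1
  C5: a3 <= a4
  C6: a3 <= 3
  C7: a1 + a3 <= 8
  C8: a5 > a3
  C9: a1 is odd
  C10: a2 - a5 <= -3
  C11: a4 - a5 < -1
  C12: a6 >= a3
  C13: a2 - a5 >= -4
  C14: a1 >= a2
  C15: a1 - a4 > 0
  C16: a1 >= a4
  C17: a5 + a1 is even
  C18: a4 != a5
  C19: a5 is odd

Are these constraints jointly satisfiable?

Satisfiable

The assignment a1 = 5, a2 = 4, a3 = 3, a4 = 3, a5 = 7, a6 = 4 works:
  constraint 2 holds since a1 + a5 = 12.
  constraint 3 holds since a3 + a5 = 10.
  constraint 7 holds since a1 + a3 = 8.
The rest check out directly.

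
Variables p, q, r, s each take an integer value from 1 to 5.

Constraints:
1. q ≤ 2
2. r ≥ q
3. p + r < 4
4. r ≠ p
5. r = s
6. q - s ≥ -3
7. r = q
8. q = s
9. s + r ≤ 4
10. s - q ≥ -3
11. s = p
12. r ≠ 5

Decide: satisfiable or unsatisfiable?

Unsatisfiable

From constraints 7, 8, and 11, r = q = s = p, so r = p. But constraint 4 says r ≠ p. Contradiction.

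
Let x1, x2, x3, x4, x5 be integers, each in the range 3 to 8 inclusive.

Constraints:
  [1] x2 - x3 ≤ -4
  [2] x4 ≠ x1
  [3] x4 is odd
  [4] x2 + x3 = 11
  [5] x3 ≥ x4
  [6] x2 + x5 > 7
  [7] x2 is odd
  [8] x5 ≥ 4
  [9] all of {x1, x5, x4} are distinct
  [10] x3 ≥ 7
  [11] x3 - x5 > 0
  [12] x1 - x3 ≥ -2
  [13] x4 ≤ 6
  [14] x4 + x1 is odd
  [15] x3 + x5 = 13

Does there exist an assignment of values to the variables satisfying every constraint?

Satisfiable

Try x1 = 6, x2 = 3, x3 = 8, x4 = 3, x5 = 5.
Check constraint 1: x2 - x3 = -5; constraint 4: x2 + x3 = 11. The remaining constraints are straightforward to verify.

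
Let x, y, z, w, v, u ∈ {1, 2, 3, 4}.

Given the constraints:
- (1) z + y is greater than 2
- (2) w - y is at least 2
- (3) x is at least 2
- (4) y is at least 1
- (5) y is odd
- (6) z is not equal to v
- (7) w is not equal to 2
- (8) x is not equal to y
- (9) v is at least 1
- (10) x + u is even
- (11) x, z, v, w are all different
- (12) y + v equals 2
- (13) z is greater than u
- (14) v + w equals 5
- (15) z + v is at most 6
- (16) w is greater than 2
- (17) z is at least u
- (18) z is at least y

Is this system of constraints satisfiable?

Satisfiable

Setting (x, y, z, w, v, u) = (3, 1, 2, 4, 1, 1) satisfies everything: constraint 1: z + y = 3; constraint 2: w - y = 3; constraint 12: y + v = 2, and the others follow.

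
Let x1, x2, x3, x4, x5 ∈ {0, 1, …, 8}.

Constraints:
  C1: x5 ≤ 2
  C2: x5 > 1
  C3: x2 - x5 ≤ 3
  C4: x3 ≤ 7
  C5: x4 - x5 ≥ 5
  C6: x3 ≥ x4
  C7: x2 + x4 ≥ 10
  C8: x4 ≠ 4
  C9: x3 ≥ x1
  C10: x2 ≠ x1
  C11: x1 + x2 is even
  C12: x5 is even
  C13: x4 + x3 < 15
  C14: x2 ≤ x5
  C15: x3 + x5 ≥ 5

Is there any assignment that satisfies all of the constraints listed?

Unsatisfiable

From constraints 1 and 14: x2 ≤ x5 ≤ 2. From constraints 4 and 6: x4 ≤ x3 ≤ 7. Hence x2 + x4 ≤ 9. But constraint 7 requires x2 + x4 ≥ 10, and 10 > 9. Contradiction.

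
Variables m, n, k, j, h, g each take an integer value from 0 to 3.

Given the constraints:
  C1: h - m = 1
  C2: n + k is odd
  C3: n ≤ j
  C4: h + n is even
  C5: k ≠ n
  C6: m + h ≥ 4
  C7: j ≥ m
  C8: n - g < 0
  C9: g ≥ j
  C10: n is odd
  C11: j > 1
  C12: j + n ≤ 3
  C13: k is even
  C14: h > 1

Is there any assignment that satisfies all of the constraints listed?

Satisfiable

Try m = 2, n = 1, k = 0, j = 2, h = 3, g = 3.
Check constraint 1: h - m = 1; constraint 6: m + h = 5; constraint 8: n - g = -2. The remaining constraints are straightforward to verify.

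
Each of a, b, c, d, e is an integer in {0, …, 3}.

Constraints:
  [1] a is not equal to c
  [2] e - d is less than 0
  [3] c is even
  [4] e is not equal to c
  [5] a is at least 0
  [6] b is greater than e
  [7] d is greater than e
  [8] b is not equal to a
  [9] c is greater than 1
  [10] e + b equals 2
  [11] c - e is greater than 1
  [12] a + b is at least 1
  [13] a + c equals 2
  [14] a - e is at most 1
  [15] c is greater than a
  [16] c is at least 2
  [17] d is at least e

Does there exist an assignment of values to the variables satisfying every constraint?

Satisfiable

Take a = 0, b = 2, c = 2, d = 2, e = 0. Then constraint 2: e - d = -2; constraint 10: e + b = 2, and every other listed constraint is also met.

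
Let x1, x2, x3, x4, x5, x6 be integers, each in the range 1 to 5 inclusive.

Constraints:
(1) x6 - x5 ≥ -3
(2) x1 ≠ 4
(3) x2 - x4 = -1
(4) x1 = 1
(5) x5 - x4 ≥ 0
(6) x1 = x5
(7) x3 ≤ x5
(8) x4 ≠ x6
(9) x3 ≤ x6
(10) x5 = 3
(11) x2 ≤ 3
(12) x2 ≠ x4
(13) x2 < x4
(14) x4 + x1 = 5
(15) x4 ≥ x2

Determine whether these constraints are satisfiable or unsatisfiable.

Constraint 4 fixes x1 = 1 and constraint 10 fixes x5 = 3, but constraint 6 requires x1 = x5. Since 1 ≠ 3, contradiction.

Unsatisfiable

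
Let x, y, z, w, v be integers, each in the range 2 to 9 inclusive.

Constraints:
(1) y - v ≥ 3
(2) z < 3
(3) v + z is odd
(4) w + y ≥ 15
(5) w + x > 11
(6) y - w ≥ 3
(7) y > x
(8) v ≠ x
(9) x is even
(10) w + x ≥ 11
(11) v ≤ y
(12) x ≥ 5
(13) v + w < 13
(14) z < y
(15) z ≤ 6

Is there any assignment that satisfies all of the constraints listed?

Try x = 8, y = 9, z = 2, w = 6, v = 5.
Check constraint 1: y - v = 4; constraint 4: w + y = 15; constraint 5: w + x = 14. The remaining constraints are straightforward to verify.

Satisfiable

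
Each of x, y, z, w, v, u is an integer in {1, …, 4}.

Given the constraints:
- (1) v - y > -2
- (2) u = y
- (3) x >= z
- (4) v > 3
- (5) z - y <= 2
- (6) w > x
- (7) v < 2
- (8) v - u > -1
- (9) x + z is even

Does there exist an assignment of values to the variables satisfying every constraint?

Unsatisfiable

From constraint 4: v ≥ 4. From constraint 7: v ≤ 1. But 1 < 4, so no value of v works.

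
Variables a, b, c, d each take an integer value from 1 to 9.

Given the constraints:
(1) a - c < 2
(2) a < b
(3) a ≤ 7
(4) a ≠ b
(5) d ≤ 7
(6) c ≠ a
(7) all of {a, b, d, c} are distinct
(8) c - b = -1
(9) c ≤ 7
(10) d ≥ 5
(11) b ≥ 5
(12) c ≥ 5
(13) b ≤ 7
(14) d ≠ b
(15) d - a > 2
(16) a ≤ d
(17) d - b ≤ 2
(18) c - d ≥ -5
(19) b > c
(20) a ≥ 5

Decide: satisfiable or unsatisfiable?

Unsatisfiable

Constraints 3, 5, 9, 10, 11, 12, 13, and 20 confine each of a, b, d, c to the 3 values {5, …, 7}.
Constraint 7 requires all 4 of them to be distinct, but only 3 values are available — impossible by the pigeonhole principle.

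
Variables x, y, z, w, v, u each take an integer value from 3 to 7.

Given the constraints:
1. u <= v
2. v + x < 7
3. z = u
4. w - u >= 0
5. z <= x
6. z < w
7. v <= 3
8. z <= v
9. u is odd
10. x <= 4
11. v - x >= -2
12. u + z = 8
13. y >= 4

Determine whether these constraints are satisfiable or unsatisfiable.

From constraints 1 and 7: u ≤ v ≤ 3. From constraints 5 and 10: z ≤ x ≤ 4. Hence u + z ≤ 7. But constraint 12 requires u + z = 8, and 8 > 7. Contradiction.

Unsatisfiable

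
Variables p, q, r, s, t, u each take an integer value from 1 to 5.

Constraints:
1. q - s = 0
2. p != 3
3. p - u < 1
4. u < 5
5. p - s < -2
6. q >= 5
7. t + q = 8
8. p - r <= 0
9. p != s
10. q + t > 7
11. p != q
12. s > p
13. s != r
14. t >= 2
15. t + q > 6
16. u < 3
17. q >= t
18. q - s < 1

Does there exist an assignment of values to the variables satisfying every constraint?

Satisfiable

Take p = 2, q = 5, r = 3, s = 5, t = 3, u = 2. Then constraint 1: q - s = 0; constraint 3: p - u = 0, and every other listed constraint is also met.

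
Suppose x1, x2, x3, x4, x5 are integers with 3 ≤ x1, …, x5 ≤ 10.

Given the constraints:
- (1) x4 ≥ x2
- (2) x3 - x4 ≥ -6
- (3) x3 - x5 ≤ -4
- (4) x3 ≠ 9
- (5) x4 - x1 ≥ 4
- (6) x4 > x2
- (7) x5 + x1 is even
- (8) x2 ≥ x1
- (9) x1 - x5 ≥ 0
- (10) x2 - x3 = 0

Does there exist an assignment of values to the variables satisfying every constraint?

Unsatisfiable

Constraints 2, 3, 5, and 9 give x5 − x3 ≥ 4, x3 − x4 ≥ -6, x4 − x1 ≥ 4, x1 − x5 ≥ 0.
Adding all 4 inequalities: the left sides telescope to 0, and the right sides sum to 4 + (-6) + 4 + 0 = 2. So 0 ≥ 2, which is false.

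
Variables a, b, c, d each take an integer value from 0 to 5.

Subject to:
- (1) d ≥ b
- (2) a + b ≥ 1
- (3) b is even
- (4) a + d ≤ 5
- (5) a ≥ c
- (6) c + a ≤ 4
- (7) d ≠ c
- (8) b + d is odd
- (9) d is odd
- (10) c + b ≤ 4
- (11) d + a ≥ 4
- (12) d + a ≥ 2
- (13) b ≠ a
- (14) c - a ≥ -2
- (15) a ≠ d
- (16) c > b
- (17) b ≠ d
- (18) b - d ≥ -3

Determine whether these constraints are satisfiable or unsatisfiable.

Satisfiable

Take a = 1, b = 0, c = 1, d = 3. Then constraint 2: a + b = 1; constraint 4: a + d = 4; constraint 6: c + a = 2, and every other listed constraint is also met.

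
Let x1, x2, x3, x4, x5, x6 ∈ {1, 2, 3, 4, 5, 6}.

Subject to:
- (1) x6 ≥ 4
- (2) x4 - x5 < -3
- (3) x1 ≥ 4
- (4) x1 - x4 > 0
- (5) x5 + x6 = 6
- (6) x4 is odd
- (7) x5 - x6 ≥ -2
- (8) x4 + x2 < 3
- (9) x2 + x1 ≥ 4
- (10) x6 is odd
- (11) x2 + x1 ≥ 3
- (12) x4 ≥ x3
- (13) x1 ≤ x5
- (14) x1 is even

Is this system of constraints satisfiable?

From constraints 3 and 13: x5 ≥ x1 ≥ 4. From constraint 1: x6 ≥ 4. Hence x5 + x6 ≥ 8. But constraint 5 requires x5 + x6 = 6, and 6 < 8. Contradiction.

Unsatisfiable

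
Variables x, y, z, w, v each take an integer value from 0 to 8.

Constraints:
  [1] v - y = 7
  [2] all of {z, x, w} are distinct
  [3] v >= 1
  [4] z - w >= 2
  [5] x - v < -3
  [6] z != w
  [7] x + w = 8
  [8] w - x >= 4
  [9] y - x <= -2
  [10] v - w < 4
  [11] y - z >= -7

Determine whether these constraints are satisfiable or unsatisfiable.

Unsatisfiable

Constraints 4, 8, 9, and 11 give z − w ≥ 2, w − x ≥ 4, x − y ≥ 2, y − z ≥ -7.
Adding all 4 inequalities: the left sides telescope to 0, and the right sides sum to 2 + 4 + 2 + (-7) = 1. So 0 ≥ 1, which is false.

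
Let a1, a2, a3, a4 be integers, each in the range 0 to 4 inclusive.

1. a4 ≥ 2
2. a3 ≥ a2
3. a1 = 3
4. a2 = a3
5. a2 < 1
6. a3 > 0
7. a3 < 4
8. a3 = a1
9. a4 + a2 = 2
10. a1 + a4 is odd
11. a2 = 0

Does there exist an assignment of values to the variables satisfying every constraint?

Unsatisfiable

Constraint 11 fixes a2 = 0 and constraint 3 fixes a1 = 3. Constraints 4 and 8 give a2 = a3 = a1, so a2 = a1. But 0 ≠ 3 — contradiction.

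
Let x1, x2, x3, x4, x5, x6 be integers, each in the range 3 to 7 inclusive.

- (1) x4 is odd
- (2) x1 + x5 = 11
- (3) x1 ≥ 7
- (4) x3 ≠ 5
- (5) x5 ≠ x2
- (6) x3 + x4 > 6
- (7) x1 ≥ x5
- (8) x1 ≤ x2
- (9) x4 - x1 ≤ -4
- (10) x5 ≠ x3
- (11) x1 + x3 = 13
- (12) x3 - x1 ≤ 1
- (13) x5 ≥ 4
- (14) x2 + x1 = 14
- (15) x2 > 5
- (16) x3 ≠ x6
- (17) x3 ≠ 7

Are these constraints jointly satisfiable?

Satisfiable

Setting (x1, x2, x3, x4, x5, x6) = (7, 7, 6, 3, 4, 4) satisfies everything: constraint 2: x1 + x5 = 11; constraint 6: x3 + x4 = 9, and the others follow.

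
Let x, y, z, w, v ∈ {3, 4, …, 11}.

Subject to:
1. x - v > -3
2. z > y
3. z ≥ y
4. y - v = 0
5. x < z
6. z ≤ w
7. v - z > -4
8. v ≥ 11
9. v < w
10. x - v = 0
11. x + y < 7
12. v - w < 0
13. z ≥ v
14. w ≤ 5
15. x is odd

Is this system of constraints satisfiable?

Unsatisfiable

From constraints 8 and 13: z ≥ v and v ≥ 11, so z ≥ 11. From constraints 6 and 14: z ≤ w and w ≤ 5, so z ≤ 5. But 5 < 11, so no value of z works.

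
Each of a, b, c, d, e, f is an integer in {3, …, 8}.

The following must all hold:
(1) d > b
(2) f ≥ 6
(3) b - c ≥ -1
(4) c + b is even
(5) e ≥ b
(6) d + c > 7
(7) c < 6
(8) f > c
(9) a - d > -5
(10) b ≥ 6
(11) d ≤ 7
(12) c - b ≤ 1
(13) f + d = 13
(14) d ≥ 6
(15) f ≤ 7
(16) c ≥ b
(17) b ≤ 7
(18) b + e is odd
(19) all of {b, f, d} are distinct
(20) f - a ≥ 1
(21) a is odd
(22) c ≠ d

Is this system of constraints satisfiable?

Constraints 2, 10, 11, 14, 15, and 17 confine each of b, f, d to the 2 values {6, 7}.
Constraint 19 requires all 3 of them to be distinct, but only 2 values are available — impossible by the pigeonhole principle.

Unsatisfiable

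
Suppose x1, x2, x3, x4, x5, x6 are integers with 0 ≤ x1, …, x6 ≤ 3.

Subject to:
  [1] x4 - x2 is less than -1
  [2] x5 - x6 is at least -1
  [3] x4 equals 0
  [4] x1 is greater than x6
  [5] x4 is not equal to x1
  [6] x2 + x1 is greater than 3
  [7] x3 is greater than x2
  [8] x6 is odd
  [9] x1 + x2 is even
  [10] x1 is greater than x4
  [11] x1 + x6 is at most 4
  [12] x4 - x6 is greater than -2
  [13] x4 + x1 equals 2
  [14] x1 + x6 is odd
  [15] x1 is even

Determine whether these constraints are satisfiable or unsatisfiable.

Satisfiable

Try x1 = 2, x2 = 2, x3 = 3, x4 = 0, x5 = 2, x6 = 1.
Check constraint 1: x4 - x2 = -2; constraint 2: x5 - x6 = 1; constraint 6: x2 + x1 = 4. The remaining constraints are straightforward to verify.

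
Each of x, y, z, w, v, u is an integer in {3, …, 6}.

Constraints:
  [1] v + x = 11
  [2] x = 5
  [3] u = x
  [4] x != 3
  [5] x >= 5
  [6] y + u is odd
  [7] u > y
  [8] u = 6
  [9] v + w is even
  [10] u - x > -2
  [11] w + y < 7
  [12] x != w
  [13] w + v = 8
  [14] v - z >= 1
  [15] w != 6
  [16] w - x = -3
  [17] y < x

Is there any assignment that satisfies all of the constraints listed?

Constraint 8 fixes u = 6 and constraint 2 fixes x = 5, but constraint 3 requires u = x. Since 6 ≠ 5, contradiction.

Unsatisfiable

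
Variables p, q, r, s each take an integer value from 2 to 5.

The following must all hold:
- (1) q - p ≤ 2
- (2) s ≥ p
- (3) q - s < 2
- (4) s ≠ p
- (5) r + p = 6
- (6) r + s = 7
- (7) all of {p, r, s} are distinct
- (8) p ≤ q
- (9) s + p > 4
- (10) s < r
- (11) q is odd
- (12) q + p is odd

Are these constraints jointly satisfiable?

Satisfiable

Take p = 2, q = 3, r = 4, s = 3. Then constraint 1: q - p = 1; constraint 3: q - s = 0, and every other listed constraint is also met.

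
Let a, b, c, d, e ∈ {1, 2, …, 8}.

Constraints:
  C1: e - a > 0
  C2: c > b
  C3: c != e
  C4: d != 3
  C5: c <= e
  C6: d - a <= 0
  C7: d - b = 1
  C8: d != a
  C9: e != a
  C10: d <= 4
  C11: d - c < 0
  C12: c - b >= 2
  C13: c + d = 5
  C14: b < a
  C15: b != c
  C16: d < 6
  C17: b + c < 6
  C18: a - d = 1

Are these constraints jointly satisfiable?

Satisfiable

Take a = 3, b = 1, c = 3, d = 2, e = 4. Then constraint 1: e - a = 1; constraint 6: d - a = -1; constraint 7: d - b = 1, and every other listed constraint is also met.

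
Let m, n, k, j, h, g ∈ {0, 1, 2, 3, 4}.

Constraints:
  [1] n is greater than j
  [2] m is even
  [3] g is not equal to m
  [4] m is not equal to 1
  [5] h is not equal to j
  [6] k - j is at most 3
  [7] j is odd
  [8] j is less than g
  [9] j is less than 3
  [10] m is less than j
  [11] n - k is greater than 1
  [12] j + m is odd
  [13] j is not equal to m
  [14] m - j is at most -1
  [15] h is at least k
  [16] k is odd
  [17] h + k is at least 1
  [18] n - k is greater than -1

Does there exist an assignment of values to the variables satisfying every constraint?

Satisfiable

Try m = 0, n = 3, k = 1, j = 1, h = 3, g = 4.
Check constraint 6: k - j = 0; constraint 11: n - k = 2. The remaining constraints are straightforward to verify.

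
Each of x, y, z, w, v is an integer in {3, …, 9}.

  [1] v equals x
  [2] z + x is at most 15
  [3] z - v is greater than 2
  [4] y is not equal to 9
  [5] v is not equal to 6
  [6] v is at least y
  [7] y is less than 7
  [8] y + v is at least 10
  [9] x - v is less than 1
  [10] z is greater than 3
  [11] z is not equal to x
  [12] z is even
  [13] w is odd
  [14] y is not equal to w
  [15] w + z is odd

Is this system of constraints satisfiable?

The assignment x = 5, y = 5, z = 8, w = 7, v = 5 works:
  constraint 2 holds since z + x = 13.
  constraint 3 holds since z - v = 3.
The rest check out directly.

Satisfiable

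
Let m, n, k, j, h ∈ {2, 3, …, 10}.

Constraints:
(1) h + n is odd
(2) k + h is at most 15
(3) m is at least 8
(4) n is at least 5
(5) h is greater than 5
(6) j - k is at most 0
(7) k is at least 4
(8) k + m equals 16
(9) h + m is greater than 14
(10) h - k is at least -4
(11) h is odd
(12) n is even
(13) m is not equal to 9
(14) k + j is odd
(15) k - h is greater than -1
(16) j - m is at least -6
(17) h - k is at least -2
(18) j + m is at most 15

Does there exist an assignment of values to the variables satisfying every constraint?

Satisfiable

Setting (m, n, k, j, h) = (8, 6, 8, 5, 7) satisfies everything: constraint 2: k + h = 15; constraint 6: j - k = -3; constraint 8: k + m = 16, and the others follow.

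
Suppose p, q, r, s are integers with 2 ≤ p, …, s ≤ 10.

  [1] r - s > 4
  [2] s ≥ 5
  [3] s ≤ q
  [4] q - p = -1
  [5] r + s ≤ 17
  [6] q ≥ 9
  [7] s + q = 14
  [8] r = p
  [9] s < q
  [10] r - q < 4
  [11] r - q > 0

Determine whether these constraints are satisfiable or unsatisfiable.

Satisfiable

Setting (p, q, r, s) = (10, 9, 10, 5) satisfies everything: constraint 1: r - s = 5; constraint 4: q - p = -1, and the others follow.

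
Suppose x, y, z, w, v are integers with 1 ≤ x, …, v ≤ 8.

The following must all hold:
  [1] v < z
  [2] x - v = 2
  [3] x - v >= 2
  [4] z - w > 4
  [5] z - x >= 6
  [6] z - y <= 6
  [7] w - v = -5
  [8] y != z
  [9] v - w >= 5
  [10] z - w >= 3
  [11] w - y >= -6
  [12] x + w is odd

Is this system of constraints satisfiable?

Unsatisfiable

Constraints 3, 5, 6, 9, and 11 give v − w ≥ 5, w − y ≥ -6, y − z ≥ -6, z − x ≥ 6, x − v ≥ 2.
Adding all 5 inequalities: the left sides telescope to 0, and the right sides sum to 5 + (-6) + (-6) + 6 + 2 = 1. So 0 ≥ 1, which is false.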